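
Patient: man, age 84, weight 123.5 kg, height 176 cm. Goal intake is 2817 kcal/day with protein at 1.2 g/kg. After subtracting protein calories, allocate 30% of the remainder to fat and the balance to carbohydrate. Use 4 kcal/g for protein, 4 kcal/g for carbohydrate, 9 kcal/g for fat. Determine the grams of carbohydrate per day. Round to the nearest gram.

389 g/day

Protein = 1.2 × 123.5 = 148.2 g → 148.2 × 4 = 592.8 kcal.
Non-protein calories = 2817 − 592.8 = 2224.2 kcal.
Fat: 30% × 2224.2 = 667.26 kcal; carbohydrate: 1556.94 kcal.
Carbohydrate: 1556.94 kcal ÷ 4 kcal/g = 389.235 g.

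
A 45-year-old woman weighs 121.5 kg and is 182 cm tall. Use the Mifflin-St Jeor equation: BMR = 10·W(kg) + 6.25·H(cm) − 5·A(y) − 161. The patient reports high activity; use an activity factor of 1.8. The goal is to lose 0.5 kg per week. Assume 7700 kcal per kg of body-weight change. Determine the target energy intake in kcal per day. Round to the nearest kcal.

Mifflin-St Jeor (female): BMR = 10(121.5) + 6.25(182) − 5(45) − 161 = 1215 + 1137.5 − 225 − 161 = 1966.5 kcal/day.
TEE = 1966.5 × 1.8 = 3539.7 kcal/day.
Required daily deficit = 0.5 × 7700 ÷ 7 = 550 kcal/day.
Target intake = 3539.7 − 550 = 2989.7 kcal/day.

2990 kcal per day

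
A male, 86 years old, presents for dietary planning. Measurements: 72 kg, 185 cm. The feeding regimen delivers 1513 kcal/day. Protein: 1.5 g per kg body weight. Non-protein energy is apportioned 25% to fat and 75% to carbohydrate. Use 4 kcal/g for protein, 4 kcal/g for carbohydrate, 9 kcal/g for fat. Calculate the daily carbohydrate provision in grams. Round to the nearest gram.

203 g/day

Protein = 1.5 × 72 = 108 g → 108 × 4 = 432 kcal.
Non-protein calories = 1513 − 432 = 1081 kcal.
Fat: 25% × 1081 = 270.25 kcal; carbohydrate: 810.75 kcal.
Carbohydrate: 810.75 kcal ÷ 4 kcal/g = 202.6875 g.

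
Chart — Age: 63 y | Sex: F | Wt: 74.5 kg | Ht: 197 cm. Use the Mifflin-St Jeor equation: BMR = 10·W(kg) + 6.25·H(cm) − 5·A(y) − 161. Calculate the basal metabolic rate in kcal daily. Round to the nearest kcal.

1500 kcal daily

Mifflin-St Jeor (female): BMR = 10(74.5) + 6.25(197) − 5(63) − 161 = 745 + 1231.25 − 315 − 161 = 1500.25 kcal/day.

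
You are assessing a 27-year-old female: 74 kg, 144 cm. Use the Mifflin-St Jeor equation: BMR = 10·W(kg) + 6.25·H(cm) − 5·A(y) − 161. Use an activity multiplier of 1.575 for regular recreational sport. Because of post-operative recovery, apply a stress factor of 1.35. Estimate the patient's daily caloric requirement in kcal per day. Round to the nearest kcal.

Mifflin-St Jeor (female): BMR = 10(74) + 6.25(144) − 5(27) − 161 = 740 + 900 − 135 − 161 = 1344 kcal/day.
TEE = BMR × activity factor = 1344 × 1.575 = 2116.8 kcal/day.
Apply stress factor: 2116.8 × 1.35 = 2857.68 kcal/day.

2858 kcal per day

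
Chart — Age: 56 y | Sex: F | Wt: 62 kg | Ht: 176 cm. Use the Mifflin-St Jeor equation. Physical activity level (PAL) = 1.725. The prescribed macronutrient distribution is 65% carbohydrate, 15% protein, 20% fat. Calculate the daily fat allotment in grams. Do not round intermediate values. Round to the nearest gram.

Mifflin-St Jeor (female): BMR = 10(62) + 6.25(176) − 5(56) − 161 = 620 + 1100 − 280 − 161 = 1279 kcal/day.
TEE = 1279 × 1.725 = 2206.275 kcal/day.
Fat energy = 20% × 2206.275 = 441.255 kcal.
Fat = 441.255 ÷ 9 kcal/g = 49.0283 g.

49 g/day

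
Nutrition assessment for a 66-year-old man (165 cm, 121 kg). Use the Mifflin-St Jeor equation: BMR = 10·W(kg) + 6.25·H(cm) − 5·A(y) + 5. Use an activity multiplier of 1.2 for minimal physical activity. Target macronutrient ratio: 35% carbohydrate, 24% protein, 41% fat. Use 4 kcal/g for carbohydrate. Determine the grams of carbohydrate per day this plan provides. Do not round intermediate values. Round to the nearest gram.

Mifflin-St Jeor (male): BMR = 10(121) + 6.25(165) − 5(66) + 5 = 1210 + 1031.25 − 330 + 5 = 1916.25 kcal/day.
TEE = 1916.25 × 1.2 = 2299.5 kcal/day.
Carbohydrate energy = 35% × 2299.5 = 804.825 kcal.
Carbohydrate = 804.825 ÷ 4 kcal/g = 201.2063 g.

201 g/day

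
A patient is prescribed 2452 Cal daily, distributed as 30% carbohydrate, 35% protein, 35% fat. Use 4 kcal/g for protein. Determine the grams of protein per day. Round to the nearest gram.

215 g/day

Protein energy = 35% × 2452 = 858.2 kcal.
At 4 kcal/g: 858.2 ÷ 4 = 214.55 g.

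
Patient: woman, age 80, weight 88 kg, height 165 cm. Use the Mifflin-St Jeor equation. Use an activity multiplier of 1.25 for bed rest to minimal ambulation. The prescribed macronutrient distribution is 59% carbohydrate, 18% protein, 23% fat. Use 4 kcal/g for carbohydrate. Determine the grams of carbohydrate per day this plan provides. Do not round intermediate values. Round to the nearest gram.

Mifflin-St Jeor (female): BMR = 10(88) + 6.25(165) − 5(80) − 161 = 880 + 1031.25 − 400 − 161 = 1350.25 kcal/day.
TEE = 1350.25 × 1.25 = 1687.8125 kcal/day.
Carbohydrate energy = 59% × 1687.8125 = 995.8094 kcal.
Carbohydrate = 995.8094 ÷ 4 kcal/g = 248.9523 g.

249 g/day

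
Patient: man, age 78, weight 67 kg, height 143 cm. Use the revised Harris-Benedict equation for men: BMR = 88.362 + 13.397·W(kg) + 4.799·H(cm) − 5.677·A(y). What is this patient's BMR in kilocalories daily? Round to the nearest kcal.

1229 kilocalories daily

Harris-Benedict: BMR = 88.362 + 13.397(67) + 4.799(143) − 5.677(78) = 1229.412 kcal/day.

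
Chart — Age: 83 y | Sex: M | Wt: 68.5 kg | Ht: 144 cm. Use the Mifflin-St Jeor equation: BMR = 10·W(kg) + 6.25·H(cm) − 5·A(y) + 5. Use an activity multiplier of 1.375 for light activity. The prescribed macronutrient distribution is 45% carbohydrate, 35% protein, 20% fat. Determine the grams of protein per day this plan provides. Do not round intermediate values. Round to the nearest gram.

Mifflin-St Jeor (male): BMR = 10(68.5) + 6.25(144) − 5(83) + 5 = 685 + 900 − 415 + 5 = 1175 kcal/day.
TEE = 1175 × 1.375 = 1615.625 kcal/day.
Protein energy = 35% × 1615.625 = 565.4688 kcal.
Protein = 565.4688 ÷ 4 kcal/g = 141.3672 g.

141 g/day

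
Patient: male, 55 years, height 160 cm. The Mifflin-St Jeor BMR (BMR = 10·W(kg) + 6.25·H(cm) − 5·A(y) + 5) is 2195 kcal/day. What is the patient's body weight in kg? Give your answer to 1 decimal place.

2195 = 10·W + 6.25(160) − 5(55) + 5
10·W = 2195 − 730 = 1465, so W = 146.5 kg.

146.5 kg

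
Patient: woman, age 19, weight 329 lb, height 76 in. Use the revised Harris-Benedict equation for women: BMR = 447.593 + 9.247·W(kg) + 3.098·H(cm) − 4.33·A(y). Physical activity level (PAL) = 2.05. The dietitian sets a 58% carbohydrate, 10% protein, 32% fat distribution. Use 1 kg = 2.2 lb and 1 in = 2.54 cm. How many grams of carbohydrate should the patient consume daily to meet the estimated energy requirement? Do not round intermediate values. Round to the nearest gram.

697 g/day

Convert to metric: weight = 329 ÷ 2.2 = 149.5455 kg; height = 76 × 2.54 = 193.04 cm.
Harris-Benedict: BMR = 447.593 + 9.247(149.5455) + 3.098(193.04) − 4.33(19) = 2346.2077 kcal/day.
TEE = 2346.2077 × 2.05 = 4809.7259 kcal/day.
Carbohydrate energy = 58% × 4809.7259 = 2789.641 kcal.
Carbohydrate = 2789.641 ÷ 4 kcal/g = 697.4103 g.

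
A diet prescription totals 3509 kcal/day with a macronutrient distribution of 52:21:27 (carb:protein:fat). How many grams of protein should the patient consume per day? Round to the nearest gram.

Protein energy = 21% × 3509 = 736.89 kcal.
At 4 kcal/g: 736.89 ÷ 4 = 184.2225 g.

184 g/day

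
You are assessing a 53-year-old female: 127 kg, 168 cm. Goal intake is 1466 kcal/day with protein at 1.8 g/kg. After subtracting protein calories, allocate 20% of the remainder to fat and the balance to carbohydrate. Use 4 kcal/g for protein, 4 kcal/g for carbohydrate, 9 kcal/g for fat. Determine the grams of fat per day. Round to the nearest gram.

Protein = 1.8 × 127 = 228.6 g → 228.6 × 4 = 914.4 kcal.
Non-protein calories = 1466 − 914.4 = 551.6 kcal.
Fat: 20% × 551.6 = 110.32 kcal; carbohydrate: 441.28 kcal.
Fat: 110.32 kcal ÷ 9 kcal/g = 12.2578 g.

12 g/day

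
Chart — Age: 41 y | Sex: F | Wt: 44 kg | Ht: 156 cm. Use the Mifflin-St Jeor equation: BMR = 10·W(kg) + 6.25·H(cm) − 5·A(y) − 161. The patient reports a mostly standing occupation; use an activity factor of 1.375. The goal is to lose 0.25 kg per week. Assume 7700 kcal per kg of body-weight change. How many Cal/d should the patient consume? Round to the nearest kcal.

Mifflin-St Jeor (female): BMR = 10(44) + 6.25(156) − 5(41) − 161 = 440 + 975 − 205 − 161 = 1049 kcal/day.
TEE = 1049 × 1.375 = 1442.375 kcal/day.
Required daily deficit = 0.25 × 7700 ÷ 7 = 275 kcal/day.
Target intake = 1442.375 − 275 = 1167.375 kcal/day.

1167 Cal/d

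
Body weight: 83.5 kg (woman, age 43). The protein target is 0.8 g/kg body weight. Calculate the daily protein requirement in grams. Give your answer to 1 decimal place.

Protein = 0.8 g/kg × 83.5 kg = 66.8 g/day.

66.8 g/day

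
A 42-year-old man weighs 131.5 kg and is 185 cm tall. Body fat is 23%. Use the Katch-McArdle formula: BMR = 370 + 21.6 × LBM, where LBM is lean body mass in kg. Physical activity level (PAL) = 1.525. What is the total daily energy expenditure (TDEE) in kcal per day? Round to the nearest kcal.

LBM = 131.5 × (1 − 0.23) = 101.255 kg. Katch-McArdle: BMR = 370 + 21.6 × 101.255 = 2557.108 kcal/day.
TEE = BMR × activity factor = 2557.108 × 1.525 = 3899.5897 kcal/day.

3900 kcal per day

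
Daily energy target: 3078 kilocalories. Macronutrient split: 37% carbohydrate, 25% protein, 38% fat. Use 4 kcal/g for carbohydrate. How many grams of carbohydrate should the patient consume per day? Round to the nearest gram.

285 g/day

Carbohydrate energy = 37% × 3078 = 1138.86 kcal.
At 4 kcal/g: 1138.86 ÷ 4 = 284.715 g.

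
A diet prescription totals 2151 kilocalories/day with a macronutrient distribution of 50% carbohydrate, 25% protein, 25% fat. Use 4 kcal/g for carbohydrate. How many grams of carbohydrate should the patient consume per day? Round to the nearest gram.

269 g/day

Carbohydrate energy = 50% × 2151 = 1075.5 kcal.
At 4 kcal/g: 1075.5 ÷ 4 = 268.875 g.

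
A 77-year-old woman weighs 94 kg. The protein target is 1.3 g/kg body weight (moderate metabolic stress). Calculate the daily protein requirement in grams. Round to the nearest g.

Protein = 1.3 g/kg × 94 kg = 122.2 g/day.

122 g/day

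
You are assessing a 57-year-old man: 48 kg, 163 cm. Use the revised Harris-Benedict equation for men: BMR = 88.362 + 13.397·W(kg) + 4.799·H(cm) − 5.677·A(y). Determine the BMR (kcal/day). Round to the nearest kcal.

1190 kcal/day

Harris-Benedict: BMR = 88.362 + 13.397(48) + 4.799(163) − 5.677(57) = 1190.066 kcal/day.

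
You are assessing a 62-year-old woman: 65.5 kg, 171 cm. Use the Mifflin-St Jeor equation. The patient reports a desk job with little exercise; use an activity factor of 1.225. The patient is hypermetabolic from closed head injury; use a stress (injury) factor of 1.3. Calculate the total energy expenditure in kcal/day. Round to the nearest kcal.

1995 kcal/day

Mifflin-St Jeor (female): BMR = 10(65.5) + 6.25(171) − 5(62) − 161 = 655 + 1068.75 − 310 − 161 = 1252.75 kcal/day.
TEE = BMR × activity factor = 1252.75 × 1.225 = 1534.6188 kcal/day.
Apply stress factor: 1534.6188 × 1.3 = 1995.0044 kcal/day.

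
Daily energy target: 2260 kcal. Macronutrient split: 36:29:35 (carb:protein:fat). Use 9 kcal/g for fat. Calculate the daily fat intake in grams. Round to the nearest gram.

88 g/day

Fat energy = 35% × 2260 = 791 kcal.
At 9 kcal/g: 791 ÷ 9 = 87.8889 g.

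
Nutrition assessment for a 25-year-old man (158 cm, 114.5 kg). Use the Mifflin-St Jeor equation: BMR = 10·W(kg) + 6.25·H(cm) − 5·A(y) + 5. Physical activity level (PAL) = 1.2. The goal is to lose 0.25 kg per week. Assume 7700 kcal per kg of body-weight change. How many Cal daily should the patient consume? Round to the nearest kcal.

2140 Cal daily

Mifflin-St Jeor (male): BMR = 10(114.5) + 6.25(158) − 5(25) + 5 = 1145 + 987.5 − 125 + 5 = 2012.5 kcal/day.
TEE = 2012.5 × 1.2 = 2415 kcal/day.
Required daily deficit = 0.25 × 7700 ÷ 7 = 275 kcal/day.
Target intake = 2415 − 275 = 2140 kcal/day.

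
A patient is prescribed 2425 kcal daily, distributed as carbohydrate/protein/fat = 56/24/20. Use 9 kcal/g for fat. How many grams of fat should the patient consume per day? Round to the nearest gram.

54 g/day

Fat energy = 20% × 2425 = 485 kcal.
At 9 kcal/g: 485 ÷ 9 = 53.8889 g.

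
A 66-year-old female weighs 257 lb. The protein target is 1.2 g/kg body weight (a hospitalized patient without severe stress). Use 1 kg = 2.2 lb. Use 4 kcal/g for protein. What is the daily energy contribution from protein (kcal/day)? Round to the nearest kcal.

Weight in kg = 257 ÷ 2.2 = 116.8182 kg.
Protein = 1.2 g/kg × 116.8182 kg = 140.1818 g/day.
Protein energy = 140.1818 g × 4 kcal/g = 560.7273 kcal/day.

561 kcal/day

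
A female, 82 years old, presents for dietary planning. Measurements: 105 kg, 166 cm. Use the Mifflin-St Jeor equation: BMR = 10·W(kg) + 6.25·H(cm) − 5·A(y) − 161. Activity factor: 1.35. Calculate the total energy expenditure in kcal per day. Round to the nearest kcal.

2047 kcal per day

Mifflin-St Jeor (female): BMR = 10(105) + 6.25(166) − 5(82) − 161 = 1050 + 1037.5 − 410 − 161 = 1516.5 kcal/day.
TEE = BMR × activity factor = 1516.5 × 1.35 = 2047.275 kcal/day.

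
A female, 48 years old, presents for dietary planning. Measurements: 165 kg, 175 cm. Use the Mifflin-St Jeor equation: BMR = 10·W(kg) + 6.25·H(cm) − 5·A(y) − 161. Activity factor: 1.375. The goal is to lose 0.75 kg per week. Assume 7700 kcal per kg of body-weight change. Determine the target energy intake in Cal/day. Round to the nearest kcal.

Mifflin-St Jeor (female): BMR = 10(165) + 6.25(175) − 5(48) − 161 = 1650 + 1093.75 − 240 − 161 = 2342.75 kcal/day.
TEE = 2342.75 × 1.375 = 3221.2813 kcal/day.
Required daily deficit = 0.75 × 7700 ÷ 7 = 825 kcal/day.
Target intake = 3221.2813 − 825 = 2396.2813 kcal/day.

2396 Cal/day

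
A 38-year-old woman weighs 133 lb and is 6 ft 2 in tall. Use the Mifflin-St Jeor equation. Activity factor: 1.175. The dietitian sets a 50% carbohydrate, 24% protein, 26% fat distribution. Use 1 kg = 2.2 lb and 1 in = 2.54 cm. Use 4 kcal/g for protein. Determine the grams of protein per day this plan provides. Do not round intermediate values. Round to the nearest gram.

101 g/day

Convert to metric: weight = 133 ÷ 2.2 = 60.4545 kg; height = (6×12 + 2) × 2.54 = 74 × 2.54 = 187.96 cm.
Mifflin-St Jeor (female): BMR = 10(60.4545) + 6.25(187.96) − 5(38) − 161 = 604.5455 + 1174.75 − 190 − 161 = 1428.2955 kcal/day.
TEE = 1428.2955 × 1.175 = 1678.2472 kcal/day.
Protein energy = 24% × 1678.2472 = 402.7793 kcal.
Protein = 402.7793 ÷ 4 kcal/g = 100.6948 g.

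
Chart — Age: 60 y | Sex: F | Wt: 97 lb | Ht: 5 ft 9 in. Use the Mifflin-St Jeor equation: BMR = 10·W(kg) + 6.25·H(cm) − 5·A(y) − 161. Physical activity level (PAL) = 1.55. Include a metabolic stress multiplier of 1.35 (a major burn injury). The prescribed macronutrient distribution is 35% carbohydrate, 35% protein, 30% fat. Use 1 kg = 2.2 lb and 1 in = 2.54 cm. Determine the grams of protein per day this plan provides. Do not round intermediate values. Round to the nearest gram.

Convert to metric: weight = 97 ÷ 2.2 = 44.0909 kg; height = (5×12 + 9) × 2.54 = 69 × 2.54 = 175.26 cm.
Mifflin-St Jeor (female): BMR = 10(44.0909) + 6.25(175.26) − 5(60) − 161 = 440.9091 + 1095.375 − 300 − 161 = 1075.2841 kcal/day.
TEE = 1075.2841 × 1.55 = 1666.6903 kcal/day.
With stress factor 1.35: 1666.6903 × 1.35 = 2250.032 kcal/day.
Protein energy = 35% × 2250.032 = 787.5112 kcal.
Protein = 787.5112 ÷ 4 kcal/g = 196.8778 g.

197 g/day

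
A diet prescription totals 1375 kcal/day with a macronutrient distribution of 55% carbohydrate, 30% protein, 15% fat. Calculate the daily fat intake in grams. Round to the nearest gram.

Fat energy = 15% × 1375 = 206.25 kcal.
At 9 kcal/g: 206.25 ÷ 9 = 22.9167 g.

23 g/day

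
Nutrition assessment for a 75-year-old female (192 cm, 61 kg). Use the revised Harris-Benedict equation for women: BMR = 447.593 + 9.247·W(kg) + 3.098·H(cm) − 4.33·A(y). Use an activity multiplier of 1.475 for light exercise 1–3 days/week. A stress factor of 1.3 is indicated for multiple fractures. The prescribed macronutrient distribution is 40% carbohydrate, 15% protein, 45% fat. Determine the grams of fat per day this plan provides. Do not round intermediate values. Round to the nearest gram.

123 g/day

Harris-Benedict: BMR = 447.593 + 9.247(61) + 3.098(192) − 4.33(75) = 1281.726 kcal/day.
TEE = 1281.726 × 1.475 = 1890.5459 kcal/day.
With stress factor 1.3: 1890.5459 × 1.3 = 2457.7096 kcal/day.
Fat energy = 45% × 2457.7096 = 1105.9693 kcal.
Fat = 1105.9693 ÷ 9 kcal/g = 122.8855 g.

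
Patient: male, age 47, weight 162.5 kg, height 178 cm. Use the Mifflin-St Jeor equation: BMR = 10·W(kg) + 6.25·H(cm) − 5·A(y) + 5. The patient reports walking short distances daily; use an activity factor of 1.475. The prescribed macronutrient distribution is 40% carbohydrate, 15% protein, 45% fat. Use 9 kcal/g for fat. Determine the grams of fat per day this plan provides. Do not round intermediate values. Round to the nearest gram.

Mifflin-St Jeor (male): BMR = 10(162.5) + 6.25(178) − 5(47) + 5 = 1625 + 1112.5 − 235 + 5 = 2507.5 kcal/day.
TEE = 2507.5 × 1.475 = 3698.5625 kcal/day.
Fat energy = 45% × 3698.5625 = 1664.3531 kcal.
Fat = 1664.3531 ÷ 9 kcal/g = 184.9281 g.

185 g/day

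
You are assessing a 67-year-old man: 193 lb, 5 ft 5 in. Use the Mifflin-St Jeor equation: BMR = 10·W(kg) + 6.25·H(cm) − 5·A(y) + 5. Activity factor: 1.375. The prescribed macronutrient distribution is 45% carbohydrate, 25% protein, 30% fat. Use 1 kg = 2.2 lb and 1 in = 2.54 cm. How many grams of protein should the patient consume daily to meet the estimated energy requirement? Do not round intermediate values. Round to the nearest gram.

Convert to metric: weight = 193 ÷ 2.2 = 87.7273 kg; height = (5×12 + 5) × 2.54 = 65 × 2.54 = 165.1 cm.
Mifflin-St Jeor (male): BMR = 10(87.7273) + 6.25(165.1) − 5(67) + 5 = 877.2727 + 1031.875 − 335 + 5 = 1579.1477 kcal/day.
TEE = 1579.1477 × 1.375 = 2171.3281 kcal/day.
Protein energy = 25% × 2171.3281 = 542.832 kcal.
Protein = 542.832 ÷ 4 kcal/g = 135.708 g.

136 g/day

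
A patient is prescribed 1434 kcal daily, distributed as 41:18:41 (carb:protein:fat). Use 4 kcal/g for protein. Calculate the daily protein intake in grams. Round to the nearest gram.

Protein energy = 18% × 1434 = 258.12 kcal.
At 4 kcal/g: 258.12 ÷ 4 = 64.53 g.

65 g/day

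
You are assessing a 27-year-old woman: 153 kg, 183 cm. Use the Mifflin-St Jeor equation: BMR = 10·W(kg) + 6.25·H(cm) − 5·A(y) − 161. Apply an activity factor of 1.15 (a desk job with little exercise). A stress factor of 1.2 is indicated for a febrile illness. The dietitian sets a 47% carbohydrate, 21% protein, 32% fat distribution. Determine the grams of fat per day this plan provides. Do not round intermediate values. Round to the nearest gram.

Mifflin-St Jeor (female): BMR = 10(153) + 6.25(183) − 5(27) − 161 = 1530 + 1143.75 − 135 − 161 = 2377.75 kcal/day.
TEE = 2377.75 × 1.15 = 2734.4125 kcal/day.
With stress factor 1.2: 2734.4125 × 1.2 = 3281.295 kcal/day.
Fat energy = 32% × 3281.295 = 1050.0144 kcal.
Fat = 1050.0144 ÷ 9 kcal/g = 116.6683 g.

117 g/day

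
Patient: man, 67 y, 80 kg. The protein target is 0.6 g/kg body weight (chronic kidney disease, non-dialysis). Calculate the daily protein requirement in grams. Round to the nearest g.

48 g/day

Protein = 0.6 g/kg × 80 kg = 48 g/day.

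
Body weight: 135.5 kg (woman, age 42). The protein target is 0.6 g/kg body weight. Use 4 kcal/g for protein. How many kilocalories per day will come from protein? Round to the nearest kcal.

325 kcal/day

Protein = 0.6 g/kg × 135.5 kg = 81.3 g/day.
Protein energy = 81.3 g × 4 kcal/g = 325.2 kcal/day.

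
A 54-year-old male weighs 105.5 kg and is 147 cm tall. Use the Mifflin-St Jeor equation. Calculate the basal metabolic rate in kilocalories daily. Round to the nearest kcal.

1709 kilocalories daily

Mifflin-St Jeor (male): BMR = 10(105.5) + 6.25(147) − 5(54) + 5 = 1055 + 918.75 − 270 + 5 = 1708.75 kcal/day.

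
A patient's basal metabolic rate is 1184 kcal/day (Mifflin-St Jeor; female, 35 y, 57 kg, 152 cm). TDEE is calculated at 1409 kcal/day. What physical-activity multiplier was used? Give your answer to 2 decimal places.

1.19

Activity factor = TEE ÷ BMR = 1409 ÷ 1184 = 1.19.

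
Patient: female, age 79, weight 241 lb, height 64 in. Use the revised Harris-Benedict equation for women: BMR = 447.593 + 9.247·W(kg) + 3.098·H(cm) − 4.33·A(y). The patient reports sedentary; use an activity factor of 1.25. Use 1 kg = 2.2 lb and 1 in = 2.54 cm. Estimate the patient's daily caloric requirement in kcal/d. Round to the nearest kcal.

Convert to metric: weight = 241 ÷ 2.2 = 109.5455 kg; height = 64 × 2.54 = 162.56 cm.
Harris-Benedict: BMR = 447.593 + 9.247(109.5455) + 3.098(162.56) − 4.33(79) = 1622.1007 kcal/day.
TEE = BMR × activity factor = 1622.1007 × 1.25 = 2027.6259 kcal/day.

2028 kcal/d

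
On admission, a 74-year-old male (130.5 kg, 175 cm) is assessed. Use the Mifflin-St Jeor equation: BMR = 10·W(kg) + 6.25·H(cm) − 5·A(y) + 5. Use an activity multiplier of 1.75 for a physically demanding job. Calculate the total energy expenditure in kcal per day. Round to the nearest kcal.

Mifflin-St Jeor (male): BMR = 10(130.5) + 6.25(175) − 5(74) + 5 = 1305 + 1093.75 − 370 + 5 = 2033.75 kcal/day.
TEE = BMR × activity factor = 2033.75 × 1.75 = 3559.0625 kcal/day.

3559 kcal per day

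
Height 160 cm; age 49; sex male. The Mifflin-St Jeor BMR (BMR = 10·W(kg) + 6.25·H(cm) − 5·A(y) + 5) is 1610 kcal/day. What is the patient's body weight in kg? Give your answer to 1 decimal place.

1610 = 10·W + 6.25(160) − 5(49) + 5
10·W = 1610 − 760 = 850, so W = 85 kg.

85.0 kg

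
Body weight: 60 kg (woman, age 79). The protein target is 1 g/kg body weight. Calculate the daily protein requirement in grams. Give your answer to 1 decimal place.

60.0 g/day

Protein = 1 g/kg × 60 kg = 60 g/day.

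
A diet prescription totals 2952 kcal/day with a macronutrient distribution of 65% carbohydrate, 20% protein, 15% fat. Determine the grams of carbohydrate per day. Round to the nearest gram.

480 g/day

Carbohydrate energy = 65% × 2952 = 1918.8 kcal.
At 4 kcal/g: 1918.8 ÷ 4 = 479.7 g.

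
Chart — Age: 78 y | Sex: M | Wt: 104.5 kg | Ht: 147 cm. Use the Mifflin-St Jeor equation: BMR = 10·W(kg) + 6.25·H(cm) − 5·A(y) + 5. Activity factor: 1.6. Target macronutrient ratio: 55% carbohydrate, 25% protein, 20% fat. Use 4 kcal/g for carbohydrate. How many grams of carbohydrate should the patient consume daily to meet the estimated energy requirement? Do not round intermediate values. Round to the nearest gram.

Mifflin-St Jeor (male): BMR = 10(104.5) + 6.25(147) − 5(78) + 5 = 1045 + 918.75 − 390 + 5 = 1578.75 kcal/day.
TEE = 1578.75 × 1.6 = 2526 kcal/day.
Carbohydrate energy = 55% × 2526 = 1389.3 kcal.
Carbohydrate = 1389.3 ÷ 4 kcal/g = 347.325 g.

347 g/day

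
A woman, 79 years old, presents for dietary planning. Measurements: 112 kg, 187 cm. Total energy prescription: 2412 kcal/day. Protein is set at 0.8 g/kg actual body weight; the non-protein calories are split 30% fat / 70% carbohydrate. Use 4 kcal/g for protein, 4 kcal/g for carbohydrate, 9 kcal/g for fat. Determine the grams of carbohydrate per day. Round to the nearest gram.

Protein = 0.8 × 112 = 89.6 g → 89.6 × 4 = 358.4 kcal.
Non-protein calories = 2412 − 358.4 = 2053.6 kcal.
Fat: 30% × 2053.6 = 616.08 kcal; carbohydrate: 1437.52 kcal.
Carbohydrate: 1437.52 kcal ÷ 4 kcal/g = 359.38 g.

359 g/day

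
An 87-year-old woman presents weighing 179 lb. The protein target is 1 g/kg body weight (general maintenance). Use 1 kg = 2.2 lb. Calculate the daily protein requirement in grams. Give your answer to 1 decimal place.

Weight in kg = 179 ÷ 2.2 = 81.3636 kg.
Protein = 1 g/kg × 81.3636 kg = 81.3636 g/day.

81.4 g/day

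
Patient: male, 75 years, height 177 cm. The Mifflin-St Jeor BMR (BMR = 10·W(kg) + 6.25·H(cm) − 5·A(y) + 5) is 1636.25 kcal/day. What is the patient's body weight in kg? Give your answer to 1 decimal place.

90.0 kg

1636.25 = 10·W + 6.25(177) − 5(75) + 5
10·W = 1636.25 − 736.25 = 900, so W = 90 kg.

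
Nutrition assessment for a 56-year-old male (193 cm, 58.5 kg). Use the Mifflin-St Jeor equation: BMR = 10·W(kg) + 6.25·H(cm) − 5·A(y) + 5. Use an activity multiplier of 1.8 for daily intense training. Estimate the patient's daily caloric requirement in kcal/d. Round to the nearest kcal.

2729 kcal/d

Mifflin-St Jeor (male): BMR = 10(58.5) + 6.25(193) − 5(56) + 5 = 585 + 1206.25 − 280 + 5 = 1516.25 kcal/day.
TEE = BMR × activity factor = 1516.25 × 1.8 = 2729.25 kcal/day.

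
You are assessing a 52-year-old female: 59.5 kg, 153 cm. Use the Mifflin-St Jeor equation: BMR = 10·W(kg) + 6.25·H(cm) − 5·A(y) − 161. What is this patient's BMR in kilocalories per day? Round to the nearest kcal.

1130 kilocalories per day

Mifflin-St Jeor (female): BMR = 10(59.5) + 6.25(153) − 5(52) − 161 = 595 + 956.25 − 260 − 161 = 1130.25 kcal/day.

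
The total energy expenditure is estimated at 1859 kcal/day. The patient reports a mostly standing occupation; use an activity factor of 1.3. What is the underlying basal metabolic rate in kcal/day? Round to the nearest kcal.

BMR = TEE ÷ activity factor = 1859 ÷ 1.3 = 1430 kcal/day.

1430 kcal/day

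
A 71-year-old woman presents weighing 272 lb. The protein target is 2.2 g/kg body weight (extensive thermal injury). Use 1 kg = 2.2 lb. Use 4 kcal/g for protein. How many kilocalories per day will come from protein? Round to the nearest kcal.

1088 kcal/day

Weight in kg = 272 ÷ 2.2 = 123.6364 kg.
Protein = 2.2 g/kg × 123.6364 kg = 272 g/day.
Protein energy = 272 g × 4 kcal/g = 1088 kcal/day.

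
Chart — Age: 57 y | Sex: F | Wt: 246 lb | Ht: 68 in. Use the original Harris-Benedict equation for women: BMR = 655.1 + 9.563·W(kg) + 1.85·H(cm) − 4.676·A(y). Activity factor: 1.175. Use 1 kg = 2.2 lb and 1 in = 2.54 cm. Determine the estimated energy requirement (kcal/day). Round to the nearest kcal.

2088 kcal/day

Convert to metric: weight = 246 ÷ 2.2 = 111.8182 kg; height = 68 × 2.54 = 172.72 cm.
Harris-Benedict: BMR = 655.1 + 9.563(111.8182) + 1.85(172.72) − 4.676(57) = 1777.4173 kcal/day.
TEE = BMR × activity factor = 1777.4173 × 1.175 = 2088.4653 kcal/day.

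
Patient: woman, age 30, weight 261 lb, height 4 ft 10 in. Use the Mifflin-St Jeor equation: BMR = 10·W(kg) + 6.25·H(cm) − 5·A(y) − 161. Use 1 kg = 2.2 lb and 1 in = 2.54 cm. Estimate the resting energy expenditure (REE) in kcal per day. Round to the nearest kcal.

Convert to metric: weight = 261 ÷ 2.2 = 118.6364 kg; height = (4×12 + 10) × 2.54 = 58 × 2.54 = 147.32 cm.
Mifflin-St Jeor (female): BMR = 10(118.6364) + 6.25(147.32) − 5(30) − 161 = 1186.3636 + 920.75 − 150 − 161 = 1796.1136 kcal/day.

1796 kcal per day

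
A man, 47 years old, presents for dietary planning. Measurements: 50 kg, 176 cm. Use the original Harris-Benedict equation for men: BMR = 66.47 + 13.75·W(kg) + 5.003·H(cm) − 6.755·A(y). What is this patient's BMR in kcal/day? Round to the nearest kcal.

Harris-Benedict: BMR = 66.47 + 13.75(50) + 5.003(176) − 6.755(47) = 1317.013 kcal/day.

1317 kcal/day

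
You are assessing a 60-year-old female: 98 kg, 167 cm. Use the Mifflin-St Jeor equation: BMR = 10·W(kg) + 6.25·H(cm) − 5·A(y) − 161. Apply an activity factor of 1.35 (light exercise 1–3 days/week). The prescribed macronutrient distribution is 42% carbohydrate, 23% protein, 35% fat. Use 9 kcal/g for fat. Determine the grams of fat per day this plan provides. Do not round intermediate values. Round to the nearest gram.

82 g/day

Mifflin-St Jeor (female): BMR = 10(98) + 6.25(167) − 5(60) − 161 = 980 + 1043.75 − 300 − 161 = 1562.75 kcal/day.
TEE = 1562.75 × 1.35 = 2109.7125 kcal/day.
Fat energy = 35% × 2109.7125 = 738.3994 kcal.
Fat = 738.3994 ÷ 9 kcal/g = 82.0444 g.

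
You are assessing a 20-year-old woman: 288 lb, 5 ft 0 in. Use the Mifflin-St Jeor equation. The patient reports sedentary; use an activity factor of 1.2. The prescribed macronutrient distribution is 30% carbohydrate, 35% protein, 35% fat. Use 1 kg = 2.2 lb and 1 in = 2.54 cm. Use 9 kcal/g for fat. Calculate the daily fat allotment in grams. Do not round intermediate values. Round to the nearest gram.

Convert to metric: weight = 288 ÷ 2.2 = 130.9091 kg; height = (5×12 + 0) × 2.54 = 60 × 2.54 = 152.4 cm.
Mifflin-St Jeor (female): BMR = 10(130.9091) + 6.25(152.4) − 5(20) − 161 = 1309.0909 + 952.5 − 100 − 161 = 2000.5909 kcal/day.
TEE = 2000.5909 × 1.2 = 2400.7091 kcal/day.
Fat energy = 35% × 2400.7091 = 840.2482 kcal.
Fat = 840.2482 ÷ 9 kcal/g = 93.3609 g.

93 g/day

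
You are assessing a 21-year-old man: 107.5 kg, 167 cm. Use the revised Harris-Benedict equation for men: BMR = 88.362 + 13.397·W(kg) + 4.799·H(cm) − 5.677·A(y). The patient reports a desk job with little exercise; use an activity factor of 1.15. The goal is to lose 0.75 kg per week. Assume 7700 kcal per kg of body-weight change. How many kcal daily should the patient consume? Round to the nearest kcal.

1717 kcal daily

Harris-Benedict: BMR = 88.362 + 13.397(107.5) + 4.799(167) − 5.677(21) = 2210.7555 kcal/day.
TEE = 2210.7555 × 1.15 = 2542.3688 kcal/day.
Required daily deficit = 0.75 × 7700 ÷ 7 = 825 kcal/day.
Target intake = 2542.3688 − 825 = 1717.3688 kcal/day.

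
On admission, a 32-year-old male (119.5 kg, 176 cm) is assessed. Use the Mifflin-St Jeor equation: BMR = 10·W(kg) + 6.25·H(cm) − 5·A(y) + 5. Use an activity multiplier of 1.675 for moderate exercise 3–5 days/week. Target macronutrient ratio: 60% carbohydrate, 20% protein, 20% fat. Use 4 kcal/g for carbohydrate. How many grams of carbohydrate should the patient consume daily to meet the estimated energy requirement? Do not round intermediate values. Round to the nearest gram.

538 g/day

Mifflin-St Jeor (male): BMR = 10(119.5) + 6.25(176) − 5(32) + 5 = 1195 + 1100 − 160 + 5 = 2140 kcal/day.
TEE = 2140 × 1.675 = 3584.5 kcal/day.
Carbohydrate energy = 60% × 3584.5 = 2150.7 kcal.
Carbohydrate = 2150.7 ÷ 4 kcal/g = 537.675 g.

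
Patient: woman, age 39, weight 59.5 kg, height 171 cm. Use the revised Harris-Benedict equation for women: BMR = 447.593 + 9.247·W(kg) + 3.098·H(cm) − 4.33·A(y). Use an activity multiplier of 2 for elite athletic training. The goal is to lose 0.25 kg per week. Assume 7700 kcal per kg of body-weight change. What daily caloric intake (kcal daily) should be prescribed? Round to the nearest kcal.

Harris-Benedict: BMR = 447.593 + 9.247(59.5) + 3.098(171) − 4.33(39) = 1358.6775 kcal/day.
TEE = 1358.6775 × 2 = 2717.355 kcal/day.
Required daily deficit = 0.25 × 7700 ÷ 7 = 275 kcal/day.
Target intake = 2717.355 − 275 = 2442.355 kcal/day.

2442 kcal daily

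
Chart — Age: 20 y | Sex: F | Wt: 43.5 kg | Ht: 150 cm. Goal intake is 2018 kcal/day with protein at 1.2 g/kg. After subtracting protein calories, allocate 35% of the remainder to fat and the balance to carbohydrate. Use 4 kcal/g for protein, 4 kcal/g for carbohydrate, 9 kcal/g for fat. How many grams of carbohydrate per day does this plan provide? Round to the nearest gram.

294 g/day

Protein = 1.2 × 43.5 = 52.2 g → 52.2 × 4 = 208.8 kcal.
Non-protein calories = 2018 − 208.8 = 1809.2 kcal.
Fat: 35% × 1809.2 = 633.22 kcal; carbohydrate: 1175.98 kcal.
Carbohydrate: 1175.98 kcal ÷ 4 kcal/g = 293.995 g.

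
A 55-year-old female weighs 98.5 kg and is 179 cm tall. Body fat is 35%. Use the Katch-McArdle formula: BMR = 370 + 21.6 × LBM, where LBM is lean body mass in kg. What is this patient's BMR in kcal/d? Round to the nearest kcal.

LBM = 98.5 × (1 − 0.35) = 64.025 kg. Katch-McArdle: BMR = 370 + 21.6 × 64.025 = 1752.94 kcal/day.

1753 kcal/d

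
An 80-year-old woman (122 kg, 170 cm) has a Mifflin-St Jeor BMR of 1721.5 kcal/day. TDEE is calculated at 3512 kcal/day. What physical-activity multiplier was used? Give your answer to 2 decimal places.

2.04

Activity factor = TEE ÷ BMR = 3512 ÷ 1721.5 = 2.04.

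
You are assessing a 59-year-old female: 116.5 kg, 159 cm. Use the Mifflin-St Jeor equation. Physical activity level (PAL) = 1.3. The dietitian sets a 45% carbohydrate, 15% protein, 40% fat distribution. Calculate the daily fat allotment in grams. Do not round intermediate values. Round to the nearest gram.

Mifflin-St Jeor (female): BMR = 10(116.5) + 6.25(159) − 5(59) − 161 = 1165 + 993.75 − 295 − 161 = 1702.75 kcal/day.
TEE = 1702.75 × 1.3 = 2213.575 kcal/day.
Fat energy = 40% × 2213.575 = 885.43 kcal.
Fat = 885.43 ÷ 9 kcal/g = 98.3811 g.

98 g/day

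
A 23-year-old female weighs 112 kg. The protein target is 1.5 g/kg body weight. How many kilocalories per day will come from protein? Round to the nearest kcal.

672 kcal/day

Protein = 1.5 g/kg × 112 kg = 168 g/day.
Protein energy = 168 g × 4 kcal/g = 672 kcal/day.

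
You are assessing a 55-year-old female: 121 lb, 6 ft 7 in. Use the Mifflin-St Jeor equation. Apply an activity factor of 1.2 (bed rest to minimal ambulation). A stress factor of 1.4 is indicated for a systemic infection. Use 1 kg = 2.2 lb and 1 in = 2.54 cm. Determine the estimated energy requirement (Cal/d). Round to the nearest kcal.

Convert to metric: weight = 121 ÷ 2.2 = 55 kg; height = (6×12 + 7) × 2.54 = 79 × 2.54 = 200.66 cm.
Mifflin-St Jeor (female): BMR = 10(55) + 6.25(200.66) − 5(55) − 161 = 550 + 1254.125 − 275 − 161 = 1368.125 kcal/day.
TEE = BMR × activity factor = 1368.125 × 1.2 = 1641.75 kcal/day.
Apply stress factor: 1641.75 × 1.4 = 2298.45 kcal/day.

2298 Cal/d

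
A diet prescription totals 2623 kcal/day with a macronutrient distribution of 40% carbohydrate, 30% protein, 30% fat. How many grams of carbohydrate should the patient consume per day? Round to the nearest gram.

Carbohydrate energy = 40% × 2623 = 1049.2 kcal.
At 4 kcal/g: 1049.2 ÷ 4 = 262.3 g.

262 g/day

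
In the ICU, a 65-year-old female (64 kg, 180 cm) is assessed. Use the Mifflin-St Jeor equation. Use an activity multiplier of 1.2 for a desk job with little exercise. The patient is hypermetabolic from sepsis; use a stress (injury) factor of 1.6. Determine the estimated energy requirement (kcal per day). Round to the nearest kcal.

Mifflin-St Jeor (female): BMR = 10(64) + 6.25(180) − 5(65) − 161 = 640 + 1125 − 325 − 161 = 1279 kcal/day.
TEE = BMR × activity factor = 1279 × 1.2 = 1534.8 kcal/day.
Apply stress factor: 1534.8 × 1.6 = 2455.68 kcal/day.

2456 kcal per day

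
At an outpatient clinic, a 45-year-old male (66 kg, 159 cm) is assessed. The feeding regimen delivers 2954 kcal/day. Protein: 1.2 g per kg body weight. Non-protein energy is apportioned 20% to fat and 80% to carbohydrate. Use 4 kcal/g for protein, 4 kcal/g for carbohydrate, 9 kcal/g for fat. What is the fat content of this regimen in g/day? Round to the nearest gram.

Protein = 1.2 × 66 = 79.2 g → 79.2 × 4 = 316.8 kcal.
Non-protein calories = 2954 − 316.8 = 2637.2 kcal.
Fat: 20% × 2637.2 = 527.44 kcal; carbohydrate: 2109.76 kcal.
Fat: 527.44 kcal ÷ 9 kcal/g = 58.6044 g.

59 g/day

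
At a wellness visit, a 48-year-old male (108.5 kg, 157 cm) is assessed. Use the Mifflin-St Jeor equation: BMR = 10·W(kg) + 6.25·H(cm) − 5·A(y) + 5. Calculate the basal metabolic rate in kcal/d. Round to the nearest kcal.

1831 kcal/d

Mifflin-St Jeor (male): BMR = 10(108.5) + 6.25(157) − 5(48) + 5 = 1085 + 981.25 − 240 + 5 = 1831.25 kcal/day.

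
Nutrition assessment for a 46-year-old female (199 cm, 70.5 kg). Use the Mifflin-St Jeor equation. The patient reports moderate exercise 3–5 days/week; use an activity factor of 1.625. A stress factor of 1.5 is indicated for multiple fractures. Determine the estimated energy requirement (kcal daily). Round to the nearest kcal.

Mifflin-St Jeor (female): BMR = 10(70.5) + 6.25(199) − 5(46) − 161 = 705 + 1243.75 − 230 − 161 = 1557.75 kcal/day.
TEE = BMR × activity factor = 1557.75 × 1.625 = 2531.3438 kcal/day.
Apply stress factor: 2531.3438 × 1.5 = 3797.0156 kcal/day.

3797 kcal daily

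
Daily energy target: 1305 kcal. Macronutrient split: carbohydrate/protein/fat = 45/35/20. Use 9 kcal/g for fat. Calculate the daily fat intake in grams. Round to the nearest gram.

29 g/day

Fat energy = 20% × 1305 = 261 kcal.
At 9 kcal/g: 261 ÷ 9 = 29 g.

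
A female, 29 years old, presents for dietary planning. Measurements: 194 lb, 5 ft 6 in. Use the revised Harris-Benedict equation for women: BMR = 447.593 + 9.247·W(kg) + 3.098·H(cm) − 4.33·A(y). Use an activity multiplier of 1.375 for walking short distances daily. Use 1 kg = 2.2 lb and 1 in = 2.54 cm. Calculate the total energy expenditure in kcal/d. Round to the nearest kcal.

2278 kcal/d

Convert to metric: weight = 194 ÷ 2.2 = 88.1818 kg; height = (5×12 + 6) × 2.54 = 66 × 2.54 = 167.64 cm.
Harris-Benedict: BMR = 447.593 + 9.247(88.1818) + 3.098(167.64) − 4.33(29) = 1656.789 kcal/day.
TEE = BMR × activity factor = 1656.789 × 1.375 = 2278.0849 kcal/day.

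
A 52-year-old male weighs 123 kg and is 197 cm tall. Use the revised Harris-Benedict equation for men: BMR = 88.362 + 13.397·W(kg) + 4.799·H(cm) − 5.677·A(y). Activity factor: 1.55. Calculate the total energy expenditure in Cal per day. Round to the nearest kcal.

3699 Cal per day

Harris-Benedict: BMR = 88.362 + 13.397(123) + 4.799(197) − 5.677(52) = 2386.392 kcal/day.
TEE = BMR × activity factor = 2386.392 × 1.55 = 3698.9076 kcal/day.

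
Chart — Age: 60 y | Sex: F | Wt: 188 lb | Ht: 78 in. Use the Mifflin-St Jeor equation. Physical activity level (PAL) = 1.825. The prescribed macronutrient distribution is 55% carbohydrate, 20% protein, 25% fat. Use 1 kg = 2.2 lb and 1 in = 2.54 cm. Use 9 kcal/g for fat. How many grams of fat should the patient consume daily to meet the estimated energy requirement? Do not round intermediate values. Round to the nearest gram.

83 g/day

Convert to metric: weight = 188 ÷ 2.2 = 85.4545 kg; height = 78 × 2.54 = 198.12 cm.
Mifflin-St Jeor (female): BMR = 10(85.4545) + 6.25(198.12) − 5(60) − 161 = 854.5455 + 1238.25 − 300 − 161 = 1631.7955 kcal/day.
TEE = 1631.7955 × 1.825 = 2978.0267 kcal/day.
Fat energy = 25% × 2978.0267 = 744.5067 kcal.
Fat = 744.5067 ÷ 9 kcal/g = 82.723 g.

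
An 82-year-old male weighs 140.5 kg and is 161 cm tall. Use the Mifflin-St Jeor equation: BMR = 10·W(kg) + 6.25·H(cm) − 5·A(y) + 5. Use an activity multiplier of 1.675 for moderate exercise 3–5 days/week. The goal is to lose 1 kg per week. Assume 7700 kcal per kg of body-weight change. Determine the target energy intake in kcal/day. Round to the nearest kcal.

Mifflin-St Jeor (male): BMR = 10(140.5) + 6.25(161) − 5(82) + 5 = 1405 + 1006.25 − 410 + 5 = 2006.25 kcal/day.
TEE = 2006.25 × 1.675 = 3360.4688 kcal/day.
Required daily deficit = 1 × 7700 ÷ 7 = 1100 kcal/day.
Target intake = 3360.4688 − 1100 = 2260.4688 kcal/day.

2260 kcal/day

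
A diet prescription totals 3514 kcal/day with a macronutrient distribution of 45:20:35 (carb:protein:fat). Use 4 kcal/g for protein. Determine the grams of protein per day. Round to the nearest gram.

176 g/day

Protein energy = 20% × 3514 = 702.8 kcal.
At 4 kcal/g: 702.8 ÷ 4 = 175.7 g.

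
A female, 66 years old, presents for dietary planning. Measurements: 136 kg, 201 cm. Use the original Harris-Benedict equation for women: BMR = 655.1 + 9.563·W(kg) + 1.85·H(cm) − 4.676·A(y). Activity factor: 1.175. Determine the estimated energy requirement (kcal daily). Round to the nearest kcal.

Harris-Benedict: BMR = 655.1 + 9.563(136) + 1.85(201) − 4.676(66) = 2018.902 kcal/day.
TEE = BMR × activity factor = 2018.902 × 1.175 = 2372.2099 kcal/day.

2372 kcal daily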